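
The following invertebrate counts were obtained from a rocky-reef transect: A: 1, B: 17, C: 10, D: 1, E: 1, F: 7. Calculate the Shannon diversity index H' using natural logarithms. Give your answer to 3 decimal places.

1.319

Total N = 1+17+10+1+1+7 = 37, so the proportions are 0.02703, 0.45946, 0.27027, 0.02703, 0.02703, 0.18919 (working shown to 5 dp, full precision carried).
Each pᵢ ln pᵢ term: 0.02703×(-3.61092)=-0.09759, 0.45946×(-0.77770)=-0.35732, 0.27027×(-1.30833)=-0.35360, 0.02703×(-3.61092)=-0.09759, 0.02703×(-3.61092)=-0.09759, 0.18919×(-1.66501)=-0.31500.
Sum = -1.31871, so H' = 1.319.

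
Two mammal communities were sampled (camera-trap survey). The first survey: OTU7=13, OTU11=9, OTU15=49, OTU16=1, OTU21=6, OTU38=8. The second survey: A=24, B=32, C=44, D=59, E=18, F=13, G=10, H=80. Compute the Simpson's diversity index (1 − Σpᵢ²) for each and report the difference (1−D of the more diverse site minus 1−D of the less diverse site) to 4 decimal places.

The first survey: N=86, proportions 0.151163, 0.104651, 0.569767, 0.011628, 0.069767, 0.093023, giving 1−D = 0.627907 (working shown to 6 dp, full precision carried).
The second survey: N=280, proportions 0.085714, 0.114286, 0.157143, 0.210714, 0.064286, 0.046429, 0.035714, 0.285714, giving 1−D = 0.821301.
Difference = |0.627907 − 0.821301| = 0.193394, i.e. 0.1934 to 4 decimal places.

0.1934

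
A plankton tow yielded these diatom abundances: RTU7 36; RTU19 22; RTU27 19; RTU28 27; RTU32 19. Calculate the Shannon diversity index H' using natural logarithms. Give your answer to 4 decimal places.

1.5773

Total N = 36+22+19+27+19 = 123, so the proportions are 0.292683, 0.178862, 0.154472, 0.219512, 0.154472 (working shown to 6 dp, full precision carried).
Each pᵢ ln pᵢ term: 0.292683×(-1.228665)=-0.359609, 0.178862×(-1.721142)=-0.307847, 0.154472×(-1.867745)=-0.288514, 0.219512×(-1.516347)=-0.332857, 0.154472×(-1.867745)=-0.288514.
Sum = -1.577340, so H' = 1.5773.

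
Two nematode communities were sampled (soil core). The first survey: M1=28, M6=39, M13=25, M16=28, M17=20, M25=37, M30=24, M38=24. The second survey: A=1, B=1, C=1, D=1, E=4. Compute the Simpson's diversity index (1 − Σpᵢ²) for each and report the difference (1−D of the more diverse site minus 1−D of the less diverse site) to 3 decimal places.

0.181

The first survey: N=225, proportions 0.12444, 0.17333, 0.11111, 0.12444, 0.08889, 0.16444, 0.10667, 0.10667, giving 1−D = 0.86894 (working shown to 5 dp, full precision carried).
The second survey: N=8, proportions 0.125, 0.125, 0.125, 0.125, 0.5, giving 1−D = 0.68750.
Difference = |0.86894 − 0.68750| = 0.18144, i.e. 0.181 to 3 decimal places.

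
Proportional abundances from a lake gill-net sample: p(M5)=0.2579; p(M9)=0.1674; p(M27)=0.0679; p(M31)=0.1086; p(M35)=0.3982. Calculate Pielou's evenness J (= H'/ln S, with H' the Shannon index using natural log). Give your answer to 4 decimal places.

H' = −Σ pᵢ ln pᵢ = −((-0.349502) + (-0.299206) + (-0.182632) + (-0.241101) + (-0.366663)) = 1.439103 (working shown to 6 dp, full precision carried).
With S = 5 species, ln S = 1.609438, so J = 1.439103/1.609438 = 0.894165, i.e. 0.8942 to 4 decimal places.

0.8942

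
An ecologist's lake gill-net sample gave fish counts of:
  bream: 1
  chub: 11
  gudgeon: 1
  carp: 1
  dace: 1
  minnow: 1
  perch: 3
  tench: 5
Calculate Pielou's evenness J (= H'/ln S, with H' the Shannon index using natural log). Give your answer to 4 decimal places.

Total N = 1+11+1+1+1+1+3+5 = 24, so the proportions are 0.041667, 0.458333, 0.041667, 0.041667, 0.041667, 0.041667, 0.125, 0.208333 (working shown to 6 dp, full precision carried).
H' = −Σ pᵢ ln pᵢ = −((-0.132419) + (-0.357573) + (-0.132419) + (-0.132419) + (-0.132419) + (-0.132419) + (-0.259930) + (-0.326795)) = 1.606392.
With S = 8 species, ln S = 2.079442, so J = 1.606392/2.079442 = 0.772511, i.e. 0.7725 to 4 decimal places.

0.7725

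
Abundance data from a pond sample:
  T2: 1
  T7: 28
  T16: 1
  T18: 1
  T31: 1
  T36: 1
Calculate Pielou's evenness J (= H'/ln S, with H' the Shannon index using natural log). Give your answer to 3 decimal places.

Total N = 1+28+1+1+1+1 = 33, so the proportions are 0.0303, 0.84848, 0.0303, 0.0303, 0.0303, 0.0303 (working shown to 5 dp, full precision carried).
H' = −Σ pᵢ ln pᵢ = −((-0.10595) + (-0.13941) + (-0.10595) + (-0.10595) + (-0.10595) + (-0.10595)) = 0.66918.
With S = 6 species, ln S = 1.79176, so J = 0.66918/1.79176 = 0.37348, i.e. 0.373 to 3 decimal places.

0.373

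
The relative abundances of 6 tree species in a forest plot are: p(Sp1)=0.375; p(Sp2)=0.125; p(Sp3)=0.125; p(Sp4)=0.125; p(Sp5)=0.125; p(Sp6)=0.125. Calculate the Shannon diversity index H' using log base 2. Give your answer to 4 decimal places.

Each pᵢ log₂ pᵢ term (working shown to 6 dp, full precision carried): 0.375×(-1.415037)=-0.530639, 0.125×(-3.000000)=-0.375000, 0.125×(-3.000000)=-0.375000, 0.125×(-3.000000)=-0.375000, 0.125×(-3.000000)=-0.375000, 0.125×(-3.000000)=-0.375000.
Sum = -2.405639, so H' = 2.4056.

2.4056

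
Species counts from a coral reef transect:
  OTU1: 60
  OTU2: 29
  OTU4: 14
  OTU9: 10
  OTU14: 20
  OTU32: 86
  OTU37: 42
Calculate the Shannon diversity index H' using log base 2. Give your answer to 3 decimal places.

2.482

Total N = 60+29+14+10+20+86+42 = 261, so the proportions are 0.22989, 0.11111, 0.05364, 0.03831, 0.07663, 0.3295, 0.16092 (working shown to 5 dp, full precision carried).
Each pᵢ log₂ pᵢ term: 0.22989×(-2.12102)=-0.48759, 0.11111×(-3.16993)=-0.35221, 0.05364×(-4.22055)=-0.22639, 0.03831×(-4.70598)=-0.18031, 0.07663×(-3.70598)=-0.28398, 0.3295×(-1.60164)=-0.52774, 0.16092×(-2.63559)=-0.42412.
Sum = -2.48234, so H' = 2.482.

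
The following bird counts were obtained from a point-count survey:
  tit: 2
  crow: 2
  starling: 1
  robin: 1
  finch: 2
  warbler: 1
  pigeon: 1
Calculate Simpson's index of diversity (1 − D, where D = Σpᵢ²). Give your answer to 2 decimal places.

Total N = 2+2+1+1+2+1+1 = 10, so the proportions are 0.2, 0.2, 0.1, 0.1, 0.2, 0.1, 0.1 (working shown to 4 dp, full precision carried).
D = 0.2² + 0.2² + 0.1² + 0.1² + 0.2² + 0.1² + 0.1² = 0.0400 + 0.0400 + 0.0100 + 0.0100 + 0.0400 + 0.0100 + 0.0100 = 0.1600.
So 1 − D = 0.8400, i.e. 0.84 to 2 decimal places.

0.84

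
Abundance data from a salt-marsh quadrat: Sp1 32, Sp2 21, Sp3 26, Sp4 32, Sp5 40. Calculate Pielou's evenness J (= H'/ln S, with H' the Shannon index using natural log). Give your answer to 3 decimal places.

0.986

Total N = 32+21+26+32+40 = 151, so the proportions are 0.21192, 0.13907, 0.17219, 0.21192, 0.2649 (working shown to 5 dp, full precision carried).
H' = −Σ pᵢ ln pᵢ = −((-0.32880) + (-0.27436) + (-0.30291) + (-0.32880) + (-0.35189)) = 1.58676.
With S = 5 species, ln S = 1.60944, so J = 1.58676/1.60944 = 0.98591, i.e. 0.986 to 3 decimal places.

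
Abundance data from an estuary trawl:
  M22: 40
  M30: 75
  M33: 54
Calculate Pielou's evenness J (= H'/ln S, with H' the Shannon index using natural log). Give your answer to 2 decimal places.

Total N = 40+75+54 = 169, so the proportions are 0.2367, 0.4438, 0.3195 (working shown to 4 dp, full precision carried).
H' = −Σ pᵢ ln pᵢ = −((-0.3411) + (-0.3605) + (-0.3646)) = 1.0662.
With S = 3 species, ln S = 1.0986, so J = 1.0662/1.0986 = 0.9705, i.e. 0.97 to 2 decimal places.

0.97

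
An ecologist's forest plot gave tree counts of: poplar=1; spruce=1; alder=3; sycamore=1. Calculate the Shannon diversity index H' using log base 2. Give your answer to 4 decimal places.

1.7925

Total N = 1+1+3+1 = 6, so the proportions are 0.166667, 0.166667, 0.5, 0.166667 (working shown to 6 dp, full precision carried).
Each pᵢ log₂ pᵢ term: 0.166667×(-2.584963)=-0.430827, 0.166667×(-2.584963)=-0.430827, 0.5×(-1.000000)=-0.500000, 0.166667×(-2.584963)=-0.430827.
Sum = -1.792481, so H' = 1.7925.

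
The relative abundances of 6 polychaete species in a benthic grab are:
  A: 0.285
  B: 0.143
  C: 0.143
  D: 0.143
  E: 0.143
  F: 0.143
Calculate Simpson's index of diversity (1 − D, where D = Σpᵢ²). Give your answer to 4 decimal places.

D = 0.285² + 0.143² + 0.143² + 0.143² + 0.143² + 0.143² = 0.081225 + 0.020449 + 0.020449 + 0.020449 + 0.020449 + 0.020449 = 0.183470 (working shown to 6 dp, full precision carried).
So 1 − D = 0.816530, i.e. 0.8165 to 4 decimal places.

0.8165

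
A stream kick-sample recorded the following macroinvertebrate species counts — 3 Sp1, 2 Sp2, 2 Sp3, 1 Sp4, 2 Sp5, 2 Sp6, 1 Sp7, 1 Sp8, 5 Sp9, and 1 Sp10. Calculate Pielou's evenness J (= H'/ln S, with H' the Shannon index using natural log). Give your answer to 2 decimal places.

0.93

Total N = 3+2+2+1+2+2+1+1+5+1 = 20, so the proportions are 0.15, 0.1, 0.1, 0.05, 0.1, 0.1, 0.05, 0.05, 0.25, 0.05 (working shown to 4 dp, full precision carried).
H' = −Σ pᵢ ln pᵢ = −((-0.2846) + (-0.2303) + (-0.2303) + (-0.1498) + (-0.2303) + (-0.2303) + (-0.1498) + (-0.1498) + (-0.3466) + (-0.1498)) = 2.1513.
With S = 10 species, ln S = 2.3026, so J = 2.1513/2.3026 = 0.9343, i.e. 0.93 to 2 decimal places.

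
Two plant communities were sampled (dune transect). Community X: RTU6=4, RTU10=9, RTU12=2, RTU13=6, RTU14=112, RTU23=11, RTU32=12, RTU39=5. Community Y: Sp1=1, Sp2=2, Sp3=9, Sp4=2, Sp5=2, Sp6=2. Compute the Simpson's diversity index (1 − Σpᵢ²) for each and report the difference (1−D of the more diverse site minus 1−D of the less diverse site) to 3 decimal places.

Community X: N=161, proportions 0.02484, 0.0559, 0.01242, 0.03727, 0.69565, 0.06832, 0.07453, 0.03106, giving 1−D = 0.49959 (working shown to 5 dp, full precision carried).
Community Y: N=18, proportions 0.05556, 0.11111, 0.5, 0.11111, 0.11111, 0.11111, giving 1−D = 0.69753.
Difference = |0.49959 − 0.69753| = 0.19794, i.e. 0.198 to 3 decimal places.

0.198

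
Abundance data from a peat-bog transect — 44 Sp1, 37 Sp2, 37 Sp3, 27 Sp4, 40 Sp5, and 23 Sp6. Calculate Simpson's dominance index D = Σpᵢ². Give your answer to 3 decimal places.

Total N = 44+37+37+27+40+23 = 208, so the proportions are 0.21154, 0.17788, 0.17788, 0.12981, 0.19231, 0.11058 (working shown to 5 dp, full precision carried).
D = 0.21154² + 0.17788² + 0.17788² + 0.12981² + 0.19231² + 0.11058² = 0.04475 + 0.03164 + 0.03164 + 0.01685 + 0.03698 + 0.01223 = 0.17409.
To 3 decimal places, D = 0.174.

0.174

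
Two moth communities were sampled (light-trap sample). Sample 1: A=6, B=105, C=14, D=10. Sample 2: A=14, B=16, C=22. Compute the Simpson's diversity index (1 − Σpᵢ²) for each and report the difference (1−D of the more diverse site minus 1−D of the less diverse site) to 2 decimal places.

0.28

Sample 1: N=135, proportions 0.0444, 0.7778, 0.1037, 0.0741, giving 1−D = 0.3768 (working shown to 4 dp, full precision carried).
Sample 2: N=52, proportions 0.2692, 0.3077, 0.4231, giving 1−D = 0.6538.
Difference = |0.3768 − 0.6538| = 0.2770, i.e. 0.28 to 2 decimal places.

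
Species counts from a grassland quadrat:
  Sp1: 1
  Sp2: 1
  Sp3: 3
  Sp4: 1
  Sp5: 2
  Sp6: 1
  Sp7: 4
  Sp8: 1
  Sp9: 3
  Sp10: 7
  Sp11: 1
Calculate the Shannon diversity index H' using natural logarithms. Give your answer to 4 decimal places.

Total N = 1+1+3+1+2+1+4+1+3+7+1 = 25, so the proportions are 0.04, 0.04, 0.12, 0.04, 0.08, 0.04, 0.16, 0.04, 0.12, 0.28, 0.04 (working shown to 6 dp, full precision carried).
Each pᵢ ln pᵢ term: 0.04×(-3.218876)=-0.128755, 0.04×(-3.218876)=-0.128755, 0.12×(-2.120264)=-0.254432, 0.04×(-3.218876)=-0.128755, 0.08×(-2.525729)=-0.202058, 0.04×(-3.218876)=-0.128755, 0.16×(-1.832581)=-0.293213, 0.04×(-3.218876)=-0.128755, 0.12×(-2.120264)=-0.254432, 0.28×(-1.272966)=-0.356430, 0.04×(-3.218876)=-0.128755.
Sum = -2.133095, so H' = 2.1331.

2.1331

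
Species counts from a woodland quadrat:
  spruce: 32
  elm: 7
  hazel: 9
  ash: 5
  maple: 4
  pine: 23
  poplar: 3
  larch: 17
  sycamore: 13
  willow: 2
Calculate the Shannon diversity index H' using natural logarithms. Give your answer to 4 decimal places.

1.9954

Total N = 32+7+9+5+4+23+3+17+13+2 = 115, so the proportions are 0.278261, 0.06087, 0.078261, 0.043478, 0.034783, 0.2, 0.026087, 0.147826, 0.113043, 0.017391 (working shown to 6 dp, full precision carried).
Each pᵢ ln pᵢ term: 0.278261×(-1.279196)=-0.355950, 0.06087×(-2.799022)=-0.170375, 0.078261×(-2.547708)=-0.199386, 0.043478×(-3.135494)=-0.136326, 0.034783×(-3.358638)=-0.116822, 0.2×(-1.609438)=-0.321888, 0.026087×(-3.646320)=-0.095121, 0.147826×(-1.911719)=-0.282602, 0.113043×(-2.179983)=-0.246433, 0.017391×(-4.051785)=-0.070466.
Sum = -1.995369, so H' = 1.9954.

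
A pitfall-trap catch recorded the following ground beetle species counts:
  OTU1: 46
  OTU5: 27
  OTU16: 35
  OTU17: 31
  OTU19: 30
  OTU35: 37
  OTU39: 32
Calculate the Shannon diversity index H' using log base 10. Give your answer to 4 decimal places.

Total N = 46+27+35+31+30+37+32 = 238, so the proportions are 0.193277, 0.113445, 0.147059, 0.130252, 0.12605, 0.155462, 0.134454 (working shown to 6 dp, full precision carried).
Each pᵢ log₁₀ pᵢ term: 0.193277×(-0.713819)=-0.137965, 0.113445×(-0.945213)=-0.107230, 0.147059×(-0.832509)=-0.122428, 0.130252×(-0.885215)=-0.115301, 0.12605×(-0.899456)=-0.113377, 0.155462×(-0.808375)=-0.125672, 0.134454×(-0.871427)=-0.117167.
Sum = -0.839139, so H' = 0.8391.

0.8391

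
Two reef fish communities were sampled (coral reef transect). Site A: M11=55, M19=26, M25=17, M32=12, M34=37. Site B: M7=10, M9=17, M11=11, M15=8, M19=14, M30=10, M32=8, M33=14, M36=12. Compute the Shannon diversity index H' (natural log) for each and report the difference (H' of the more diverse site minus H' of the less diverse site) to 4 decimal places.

0.6922

Site A: N=147, proportions 0.37415, 0.176871, 0.115646, 0.081633, 0.251701, giving H' = 1.475458 (working shown to 6 dp, full precision carried).
Site B: N=104, proportions 0.096154, 0.163462, 0.105769, 0.076923, 0.134615, 0.096154, 0.076923, 0.134615, 0.115385, giving H' = 2.167692.
Difference = |1.475458 − 2.167692| = 0.692234, i.e. 0.6922 to 4 decimal places.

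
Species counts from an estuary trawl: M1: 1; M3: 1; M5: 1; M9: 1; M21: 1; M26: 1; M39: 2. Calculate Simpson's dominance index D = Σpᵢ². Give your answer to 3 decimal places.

Total N = 1+1+1+1+1+1+2 = 8, so the proportions are 0.125, 0.125, 0.125, 0.125, 0.125, 0.125, 0.25 (working shown to 5 dp, full precision carried).
D = 0.125² + 0.125² + 0.125² + 0.125² + 0.125² + 0.125² + 0.25² = 0.01562 + 0.01562 + 0.01562 + 0.01562 + 0.01562 + 0.01562 + 0.06250 = 0.15625.
To 3 decimal places, D = 0.156.

0.156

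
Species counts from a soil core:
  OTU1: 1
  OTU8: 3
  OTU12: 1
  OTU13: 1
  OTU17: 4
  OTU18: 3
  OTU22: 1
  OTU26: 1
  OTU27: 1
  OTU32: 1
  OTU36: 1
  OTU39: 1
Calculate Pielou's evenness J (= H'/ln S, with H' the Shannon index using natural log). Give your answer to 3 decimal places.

0.928

Total N = 1+3+1+1+4+3+1+1+1+1+1+1 = 19, so the proportions are 0.05263, 0.15789, 0.05263, 0.05263, 0.21053, 0.15789, 0.05263, 0.05263, 0.05263, 0.05263, 0.05263, 0.05263 (working shown to 5 dp, full precision carried).
H' = −Σ pᵢ ln pᵢ = −((-0.15497) + (-0.29145) + (-0.15497) + (-0.15497) + (-0.32803) + (-0.29145) + (-0.15497) + (-0.15497) + (-0.15497) + (-0.15497) + (-0.15497) + (-0.15497)) = 2.30566.
With S = 12 species, ln S = 2.48491, so J = 2.30566/2.48491 = 0.92786, i.e. 0.928 to 3 decimal places.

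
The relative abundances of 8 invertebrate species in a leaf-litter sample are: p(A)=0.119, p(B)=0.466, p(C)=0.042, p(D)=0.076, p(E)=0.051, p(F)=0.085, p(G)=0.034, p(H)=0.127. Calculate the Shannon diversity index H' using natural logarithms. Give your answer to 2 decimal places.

Each pᵢ ln pᵢ term (working shown to 4 dp, full precision carried): 0.119×(-2.1286)=-0.2533, 0.466×(-0.7636)=-0.3558, 0.042×(-3.1701)=-0.1331, 0.076×(-2.5770)=-0.1959, 0.051×(-2.9759)=-0.1518, 0.085×(-2.4651)=-0.2095, 0.034×(-3.3814)=-0.1150, 0.127×(-2.0636)=-0.2621.
Sum = -1.6765, so H' = 1.68.

1.68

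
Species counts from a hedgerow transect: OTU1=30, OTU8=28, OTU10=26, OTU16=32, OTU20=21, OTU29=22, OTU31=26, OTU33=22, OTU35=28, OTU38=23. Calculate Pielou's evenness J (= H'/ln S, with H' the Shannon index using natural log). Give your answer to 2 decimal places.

Total N = 30+28+26+32+21+22+26+22+28+23 = 258, so the proportions are 0.1163, 0.1085, 0.1008, 0.124, 0.0814, 0.0853, 0.1008, 0.0853, 0.1085, 0.0891 (working shown to 4 dp, full precision carried).
H' = −Σ pᵢ ln pᵢ = −((-0.2502) + (-0.2410) + (-0.2313) + (-0.2589) + (-0.2042) + (-0.2099) + (-0.2313) + (-0.2099) + (-0.2410) + (-0.2155)) = 2.2932.
With S = 10 species, ln S = 2.3026, so J = 2.2932/2.3026 = 0.9959, i.e. 1.00 to 2 decimal places.

1.00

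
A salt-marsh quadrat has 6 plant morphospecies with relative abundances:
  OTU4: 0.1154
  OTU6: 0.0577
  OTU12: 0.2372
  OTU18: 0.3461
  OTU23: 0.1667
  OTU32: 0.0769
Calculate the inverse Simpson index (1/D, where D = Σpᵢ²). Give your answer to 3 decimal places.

D = 0.1154² + 0.0577² + 0.2372² + 0.3461² + 0.1667² + 0.0769² = 0.0133172 + 0.0033293 + 0.0562638 + 0.1197852 + 0.0277889 + 0.0059136 = 0.2263980 (working shown to 7 dp, full precision carried).
So 1/D = 4.41700, i.e. 4.417 to 3 decimal places.

4.417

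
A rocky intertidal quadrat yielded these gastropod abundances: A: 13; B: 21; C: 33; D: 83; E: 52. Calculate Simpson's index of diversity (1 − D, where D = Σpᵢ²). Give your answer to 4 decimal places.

0.7233

Total N = 13+21+33+83+52 = 202, so the proportions are 0.064356, 0.10396, 0.163366, 0.410891, 0.257426 (working shown to 6 dp, full precision carried).
D = 0.064356² + 0.10396² + 0.163366² + 0.410891² + 0.257426² = 0.004142 + 0.010808 + 0.026689 + 0.168831 + 0.066268 = 0.276738.
So 1 − D = 0.723262, i.e. 0.7233 to 4 decimal places.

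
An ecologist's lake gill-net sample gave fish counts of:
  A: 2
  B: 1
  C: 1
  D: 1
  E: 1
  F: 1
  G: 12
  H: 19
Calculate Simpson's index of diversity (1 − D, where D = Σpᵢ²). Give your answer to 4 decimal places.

0.6440

Total N = 2+1+1+1+1+1+12+19 = 38, so the proportions are 0.052632, 0.026316, 0.026316, 0.026316, 0.026316, 0.026316, 0.315789, 0.5 (working shown to 6 dp, full precision carried).
D = 0.052632² + 0.026316² + 0.026316² + 0.026316² + 0.026316² + 0.026316² + 0.315789² + 0.5² = 0.002770 + 0.000693 + 0.000693 + 0.000693 + 0.000693 + 0.000693 + 0.099723 + 0.250000 = 0.355956.
So 1 − D = 0.644044, i.e. 0.6440 to 4 decimal places.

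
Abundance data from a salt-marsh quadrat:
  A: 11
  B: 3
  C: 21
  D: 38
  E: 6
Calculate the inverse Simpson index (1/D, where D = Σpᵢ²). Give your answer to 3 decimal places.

Total N = 11+3+21+38+6 = 79, so the proportions are 0.139241, 0.037975, 0.265823, 0.481013, 0.075949 (working shown to 6 dp, full precision carried).
D = 0.139241² + 0.037975² + 0.265823² + 0.481013² + 0.075949² = 0.019388 + 0.001442 + 0.070662 + 0.231373 + 0.005768 = 0.328633.
So 1/D = 3.04291, i.e. 3.043 to 3 decimal places.

3.043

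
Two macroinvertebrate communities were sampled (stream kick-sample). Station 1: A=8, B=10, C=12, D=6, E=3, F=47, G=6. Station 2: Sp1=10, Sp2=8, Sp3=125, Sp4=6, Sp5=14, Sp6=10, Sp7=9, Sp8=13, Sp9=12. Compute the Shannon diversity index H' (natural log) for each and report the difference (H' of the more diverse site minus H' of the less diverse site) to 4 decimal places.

0.0470

Station 1: N=92, proportions 0.086957, 0.108696, 0.130435, 0.065217, 0.032609, 0.51087, 0.065217, giving H' = 1.530113 (working shown to 6 dp, full precision carried).
Station 2: N=207, proportions 0.048309, 0.038647, 0.603865, 0.028986, 0.067633, 0.048309, 0.043478, 0.062802, 0.057971, giving H' = 1.483144.
Difference = |1.530113 − 1.483144| = 0.046969, i.e. 0.0470 to 4 decimal places.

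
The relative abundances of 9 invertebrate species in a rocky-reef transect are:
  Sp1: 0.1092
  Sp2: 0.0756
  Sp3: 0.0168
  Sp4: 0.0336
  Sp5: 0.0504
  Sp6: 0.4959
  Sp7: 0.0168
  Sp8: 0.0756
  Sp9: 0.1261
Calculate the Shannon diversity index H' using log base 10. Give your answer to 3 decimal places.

Each pᵢ log₁₀ pᵢ term (working shown to 5 dp, full precision carried): 0.1092×(-0.96178)=-0.10503, 0.0756×(-1.12148)=-0.08478, 0.0168×(-1.77469)=-0.02981, 0.0336×(-1.47366)=-0.04952, 0.0504×(-1.29757)=-0.06540, 0.4959×(-0.30461)=-0.15105, 0.0168×(-1.77469)=-0.02981, 0.0756×(-1.12148)=-0.08478, 0.1261×(-0.89928)=-0.11340.
Sum = -0.71359, so H' = 0.714.

0.714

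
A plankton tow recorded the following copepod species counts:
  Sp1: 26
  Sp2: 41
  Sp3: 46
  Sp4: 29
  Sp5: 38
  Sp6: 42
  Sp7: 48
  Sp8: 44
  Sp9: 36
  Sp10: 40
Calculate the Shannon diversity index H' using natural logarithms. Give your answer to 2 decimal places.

2.29

Total N = 26+41+46+29+38+42+48+44+36+40 = 390, so the proportions are 0.0667, 0.1051, 0.1179, 0.0744, 0.0974, 0.1077, 0.1231, 0.1128, 0.0923, 0.1026 (working shown to 4 dp, full precision carried).
Each pᵢ ln pᵢ term: 0.0667×(-2.7081)=-0.1805, 0.1051×(-2.2526)=-0.2368, 0.1179×(-2.1375)=-0.2521, 0.0744×(-2.5989)=-0.1932, 0.0974×(-2.3286)=-0.2269, 0.1077×(-2.2285)=-0.2400, 0.1231×(-2.0949)=-0.2578, 0.1128×(-2.1820)=-0.2462, 0.0923×(-2.3826)=-0.2199, 0.1026×(-2.2773)=-0.2336.
Sum = -2.2871, so H' = 2.29.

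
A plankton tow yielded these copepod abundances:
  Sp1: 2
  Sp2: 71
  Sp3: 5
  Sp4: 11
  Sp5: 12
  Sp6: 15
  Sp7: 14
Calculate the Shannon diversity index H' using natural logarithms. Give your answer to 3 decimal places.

1.438

Total N = 2+71+5+11+12+15+14 = 130, so the proportions are 0.01538, 0.54615, 0.03846, 0.08462, 0.09231, 0.11538, 0.10769 (working shown to 5 dp, full precision carried).
Each pᵢ ln pᵢ term: 0.01538×(-4.17439)=-0.06422, 0.54615×(-0.60485)=-0.33034, 0.03846×(-3.25810)=-0.12531, 0.08462×(-2.46964)=-0.20897, 0.09231×(-2.38263)=-0.21993, 0.11538×(-2.15948)=-0.24917, 0.10769×(-2.22848)=-0.23999.
Sum = -1.43794, so H' = 1.438.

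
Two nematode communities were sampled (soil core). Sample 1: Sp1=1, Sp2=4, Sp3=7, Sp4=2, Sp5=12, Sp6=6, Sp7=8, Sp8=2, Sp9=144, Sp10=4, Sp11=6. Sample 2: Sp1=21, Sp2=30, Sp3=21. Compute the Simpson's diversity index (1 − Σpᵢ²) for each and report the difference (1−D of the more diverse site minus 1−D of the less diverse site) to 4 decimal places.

Sample 1: N=196, proportions 0.005102, 0.020408, 0.035714, 0.010204, 0.061224, 0.030612, 0.040816, 0.010204, 0.734694, 0.020408, 0.030612, giving 1−D = 0.450594 (working shown to 6 dp, full precision carried).
Sample 2: N=72, proportions 0.291667, 0.416667, 0.291667, giving 1−D = 0.656250.
Difference = |0.450594 − 0.656250| = 0.205656, i.e. 0.2057 to 4 decimal places.

0.2057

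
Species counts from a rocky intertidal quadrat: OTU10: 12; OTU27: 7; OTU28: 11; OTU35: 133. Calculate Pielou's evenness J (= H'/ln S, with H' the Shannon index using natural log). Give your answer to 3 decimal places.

Total N = 12+7+11+133 = 163, so the proportions are 0.07362, 0.04294, 0.06748, 0.81595 (working shown to 5 dp, full precision carried).
H' = −Σ pᵢ ln pᵢ = −((-0.19206) + (-0.13518) + (-0.18193) + (-0.16597)) = 0.67514.
With S = 4 species, ln S = 1.38629, so J = 0.67514/1.38629 = 0.48701, i.e. 0.487 to 3 decimal places.

0.487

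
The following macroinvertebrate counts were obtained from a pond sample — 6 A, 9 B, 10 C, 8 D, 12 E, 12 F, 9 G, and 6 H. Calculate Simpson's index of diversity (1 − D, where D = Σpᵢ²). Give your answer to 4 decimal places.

0.8677

Total N = 6+9+10+8+12+12+9+6 = 72, so the proportions are 0.083333, 0.125, 0.138889, 0.111111, 0.166667, 0.166667, 0.125, 0.083333 (working shown to 6 dp, full precision carried).
D = 0.083333² + 0.125² + 0.138889² + 0.111111² + 0.166667² + 0.166667² + 0.125² + 0.083333² = 0.006944 + 0.015625 + 0.019290 + 0.012346 + 0.027778 + 0.027778 + 0.015625 + 0.006944 = 0.132330.
So 1 − D = 0.867670, i.e. 0.8677 to 4 decimal places.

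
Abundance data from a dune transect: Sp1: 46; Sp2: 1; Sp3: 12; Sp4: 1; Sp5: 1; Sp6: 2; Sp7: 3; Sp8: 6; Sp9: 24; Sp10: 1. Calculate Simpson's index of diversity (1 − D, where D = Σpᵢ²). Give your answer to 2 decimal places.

0.69

Total N = 46+1+12+1+1+2+3+6+24+1 = 97, so the proportions are 0.4742, 0.0103, 0.1237, 0.0103, 0.0103, 0.0206, 0.0309, 0.0619, 0.2474, 0.0103 (working shown to 4 dp, full precision carried).
D = 0.4742² + 0.0103² + 0.1237² + 0.0103² + 0.0103² + 0.0206² + 0.0309² + 0.0619² + 0.2474² + 0.0103² = 0.2249 + 0.0001 + 0.0153 + 0.0001 + 0.0001 + 0.0004 + 0.0010 + 0.0038 + 0.0612 + 0.0001 = 0.3070.
So 1 − D = 0.6930, i.e. 0.69 to 2 decimal places.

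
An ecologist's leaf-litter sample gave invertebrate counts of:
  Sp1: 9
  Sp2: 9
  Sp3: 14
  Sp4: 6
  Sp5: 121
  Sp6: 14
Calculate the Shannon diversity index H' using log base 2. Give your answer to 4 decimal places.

1.5597

Total N = 9+9+14+6+121+14 = 173, so the proportions are 0.052023, 0.052023, 0.080925, 0.034682, 0.699422, 0.080925 (working shown to 6 dp, full precision carried).
Each pᵢ log₂ pᵢ term: 0.052023×(-4.264703)=-0.221863, 0.052023×(-4.264703)=-0.221863, 0.080925×(-3.627273)=-0.293537, 0.034682×(-4.849666)=-0.168196, 0.699422×(-0.515765)=-0.360737, 0.080925×(-3.627273)=-0.293537.
Sum = -1.559733, so H' = 1.5597.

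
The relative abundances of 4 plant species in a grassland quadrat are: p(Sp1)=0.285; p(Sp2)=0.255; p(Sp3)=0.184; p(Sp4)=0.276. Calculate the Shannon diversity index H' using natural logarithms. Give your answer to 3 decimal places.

1.373

Each pᵢ ln pᵢ term (working shown to 5 dp, full precision carried): 0.285×(-1.25527)=-0.35775, 0.255×(-1.36649)=-0.34846, 0.184×(-1.69282)=-0.31148, 0.276×(-1.28735)=-0.35531.
Sum = -1.37299, so H' = 1.373.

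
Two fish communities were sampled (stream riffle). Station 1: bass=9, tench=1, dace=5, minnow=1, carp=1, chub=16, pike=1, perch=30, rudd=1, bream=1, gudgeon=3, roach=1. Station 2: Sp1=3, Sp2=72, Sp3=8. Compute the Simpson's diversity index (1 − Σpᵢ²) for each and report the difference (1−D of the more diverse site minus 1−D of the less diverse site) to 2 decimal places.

Station 1: N=70, proportions 0.1286, 0.0143, 0.0714, 0.0143, 0.0143, 0.2286, 0.0143, 0.4286, 0.0143, 0.0143, 0.0429, 0.0143, giving 1−D = 0.7392 (working shown to 4 dp, full precision carried).
Station 2: N=83, proportions 0.0361, 0.8675, 0.0964, giving 1−D = 0.2369.
Difference = |0.7392 − 0.2369| = 0.5023, i.e. 0.50 to 2 decimal places.

0.50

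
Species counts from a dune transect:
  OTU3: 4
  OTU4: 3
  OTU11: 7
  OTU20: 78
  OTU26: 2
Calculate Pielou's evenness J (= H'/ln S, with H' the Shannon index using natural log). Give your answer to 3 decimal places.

0.419

Total N = 4+3+7+78+2 = 94, so the proportions are 0.04255, 0.03191, 0.07447, 0.82979, 0.02128 (working shown to 5 dp, full precision carried).
H' = −Σ pᵢ ln pᵢ = −((-0.13434) + (-0.10994) + (-0.19342) + (-0.15483) + (-0.08192)) = 0.67444.
With S = 5 species, ln S = 1.60944, so J = 0.67444/1.60944 = 0.41906, i.e. 0.419 to 3 decimal places.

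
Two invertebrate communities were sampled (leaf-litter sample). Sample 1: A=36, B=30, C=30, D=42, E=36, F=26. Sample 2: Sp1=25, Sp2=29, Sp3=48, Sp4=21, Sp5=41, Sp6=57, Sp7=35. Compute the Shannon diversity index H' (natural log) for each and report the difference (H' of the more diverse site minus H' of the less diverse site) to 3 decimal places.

Sample 1: N=200, proportions 0.18, 0.15, 0.15, 0.21, 0.18, 0.13, giving H' = 1.77943 (working shown to 5 dp, full precision carried).
Sample 2: N=256, proportions 0.09766, 0.11328, 0.1875, 0.08203, 0.16016, 0.22266, 0.13672, giving H' = 1.89274.
Difference = |1.77943 − 1.89274| = 0.11331, i.e. 0.113 to 3 decimal places.

0.113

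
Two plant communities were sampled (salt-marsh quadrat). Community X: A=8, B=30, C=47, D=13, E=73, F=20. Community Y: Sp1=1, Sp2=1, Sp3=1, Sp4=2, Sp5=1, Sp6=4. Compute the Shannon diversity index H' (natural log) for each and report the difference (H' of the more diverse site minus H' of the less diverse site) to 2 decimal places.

0.05

Community X: N=191, proportions 0.04188, 0.15707, 0.24607, 0.06806, 0.3822, 0.10471, giving H' = 1.55546 (working shown to 5 dp, full precision carried).
Community Y: N=10, proportions 0.1, 0.1, 0.1, 0.2, 0.1, 0.4, giving H' = 1.60944.
Difference = |1.55546 − 1.60944| = 0.05398, i.e. 0.05 to 2 decimal places.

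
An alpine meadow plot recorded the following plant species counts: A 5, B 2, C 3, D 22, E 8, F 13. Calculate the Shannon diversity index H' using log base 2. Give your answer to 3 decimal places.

Total N = 5+2+3+22+8+13 = 53, so the proportions are 0.09434, 0.03774, 0.0566, 0.41509, 0.15094, 0.24528 (working shown to 5 dp, full precision carried).
Each pᵢ log₂ pᵢ term: 0.09434×(-3.40599)=-0.32132, 0.03774×(-4.72792)=-0.17841, 0.0566×(-4.14296)=-0.23451, 0.41509×(-1.26849)=-0.52654, 0.15094×(-2.72792)=-0.41176, 0.24528×(-2.02748)=-0.49731.
Sum = -2.16985, so H' = 2.170.

2.170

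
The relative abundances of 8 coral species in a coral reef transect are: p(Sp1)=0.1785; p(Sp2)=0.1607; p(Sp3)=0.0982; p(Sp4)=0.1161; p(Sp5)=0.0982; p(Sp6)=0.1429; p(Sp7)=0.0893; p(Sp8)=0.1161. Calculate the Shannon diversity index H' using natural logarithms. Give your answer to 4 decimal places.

Each pᵢ ln pᵢ term (working shown to 6 dp, full precision carried): 0.1785×(-1.723167)=-0.307585, 0.1607×(-1.828216)=-0.293794, 0.0982×(-2.320749)=-0.227898, 0.1161×(-2.153303)=-0.249999, 0.0982×(-2.320749)=-0.227898, 0.1429×(-1.945610)=-0.278028, 0.0893×(-2.415754)=-0.215727, 0.1161×(-2.153303)=-0.249999.
Sum = -2.050926, so H' = 2.0509.

2.0509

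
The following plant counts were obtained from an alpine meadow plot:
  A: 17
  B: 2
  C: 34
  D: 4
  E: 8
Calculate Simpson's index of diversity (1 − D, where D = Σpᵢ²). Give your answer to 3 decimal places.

0.638

Total N = 17+2+34+4+8 = 65, so the proportions are 0.26154, 0.03077, 0.52308, 0.06154, 0.12308 (working shown to 5 dp, full precision carried).
D = 0.26154² + 0.03077² + 0.52308² + 0.06154² + 0.12308² = 0.06840 + 0.00095 + 0.27361 + 0.00379 + 0.01515 = 0.36189.
So 1 − D = 0.63811, i.e. 0.638 to 3 decimal places.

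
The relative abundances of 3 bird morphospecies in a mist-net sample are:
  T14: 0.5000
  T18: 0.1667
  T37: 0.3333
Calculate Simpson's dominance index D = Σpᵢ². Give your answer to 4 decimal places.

0.3889

D = 0.5² + 0.1667² + 0.3333² = 0.250000 + 0.027789 + 0.111089 = 0.388878 (working shown to 6 dp, full precision carried).
To 4 decimal places, D = 0.3889.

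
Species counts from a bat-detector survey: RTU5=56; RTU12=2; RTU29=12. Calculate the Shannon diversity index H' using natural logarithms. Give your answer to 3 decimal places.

0.582

Total N = 56+2+12 = 70, so the proportions are 0.8, 0.02857, 0.17143 (working shown to 5 dp, full precision carried).
Each pᵢ ln pᵢ term: 0.8×(-0.22314)=-0.17851, 0.02857×(-3.55535)=-0.10158, 0.17143×(-1.76359)=-0.30233.
Sum = -0.58243, so H' = 0.582.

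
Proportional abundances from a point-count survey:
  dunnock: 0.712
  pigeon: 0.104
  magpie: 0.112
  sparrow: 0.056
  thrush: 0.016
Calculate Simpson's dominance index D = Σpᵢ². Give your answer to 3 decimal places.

0.534

D = 0.712² + 0.104² + 0.112² + 0.056² + 0.016² = 0.50694 + 0.01082 + 0.01254 + 0.00314 + 0.00026 = 0.53370 (working shown to 5 dp, full precision carried).
To 3 decimal places, D = 0.534.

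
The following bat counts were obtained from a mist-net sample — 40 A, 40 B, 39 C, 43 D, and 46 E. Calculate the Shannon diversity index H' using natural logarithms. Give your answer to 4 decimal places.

1.6075

Total N = 40+40+39+43+46 = 208, so the proportions are 0.192308, 0.192308, 0.1875, 0.206731, 0.221154 (working shown to 6 dp, full precision carried).
Each pᵢ ln pᵢ term: 0.192308×(-1.648659)=-0.317050, 0.192308×(-1.648659)=-0.317050, 0.1875×(-1.673976)=-0.313871, 0.206731×(-1.576338)=-0.325878, 0.221154×(-1.508897)=-0.333698.
Sum = -1.607546, so H' = 1.6075.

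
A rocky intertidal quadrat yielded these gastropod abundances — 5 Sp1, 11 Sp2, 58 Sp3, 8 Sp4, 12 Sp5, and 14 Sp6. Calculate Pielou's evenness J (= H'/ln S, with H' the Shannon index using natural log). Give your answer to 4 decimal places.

Total N = 5+11+58+8+12+14 = 108, so the proportions are 0.046296, 0.101852, 0.537037, 0.074074, 0.111111, 0.12963 (working shown to 6 dp, full precision carried).
H' = −Σ pᵢ ln pᵢ = −((-0.142254) + (-0.232654) + (-0.333870) + (-0.192792) + (-0.244136) + (-0.264843)) = 1.410548.
With S = 6 species, ln S = 1.791759, so J = 1.410548/1.791759 = 0.787242, i.e. 0.7872 to 4 decimal places.

0.7872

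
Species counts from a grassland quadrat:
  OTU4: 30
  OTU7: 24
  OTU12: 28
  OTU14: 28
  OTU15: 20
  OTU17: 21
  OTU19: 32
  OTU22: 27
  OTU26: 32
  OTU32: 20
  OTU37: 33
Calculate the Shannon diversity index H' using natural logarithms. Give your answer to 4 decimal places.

2.3824

Total N = 30+24+28+28+20+21+32+27+32+20+33 = 295, so the proportions are 0.101695, 0.081356, 0.094915, 0.094915, 0.067797, 0.071186, 0.108475, 0.091525, 0.108475, 0.067797, 0.111864 (working shown to 6 dp, full precision carried).
Each pᵢ ln pᵢ term: 0.101695×(-2.285778)=-0.232452, 0.081356×(-2.508922)=-0.204116, 0.094915×(-2.354771)=-0.223504, 0.094915×(-2.354771)=-0.223504, 0.067797×(-2.691243)=-0.182457, 0.071186×(-2.642453)=-0.188107, 0.108475×(-2.221239)=-0.240948, 0.091525×(-2.391138)=-0.218850, 0.108475×(-2.221239)=-0.240948, 0.067797×(-2.691243)=-0.182457, 0.111864×(-2.190468)=-0.245035.
Sum = -2.382377, so H' = 2.3824.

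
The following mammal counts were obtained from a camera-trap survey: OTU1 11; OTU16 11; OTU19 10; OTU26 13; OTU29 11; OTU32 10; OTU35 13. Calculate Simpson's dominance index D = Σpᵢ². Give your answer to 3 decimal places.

0.144

Total N = 11+11+10+13+11+10+13 = 79, so the proportions are 0.13924, 0.13924, 0.12658, 0.16456, 0.13924, 0.12658, 0.16456 (working shown to 5 dp, full precision carried).
D = 0.13924² + 0.13924² + 0.12658² + 0.16456² + 0.13924² + 0.12658² + 0.16456² = 0.01939 + 0.01939 + 0.01602 + 0.02708 + 0.01939 + 0.01602 + 0.02708 = 0.14437.
To 3 decimal places, D = 0.144.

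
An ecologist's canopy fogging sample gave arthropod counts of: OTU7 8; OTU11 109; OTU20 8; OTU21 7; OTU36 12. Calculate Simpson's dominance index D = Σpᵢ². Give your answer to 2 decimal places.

0.59

Total N = 8+109+8+7+12 = 144, so the proportions are 0.0556, 0.7569, 0.0556, 0.0486, 0.0833 (working shown to 4 dp, full precision carried).
D = 0.0556² + 0.7569² + 0.0556² + 0.0486² + 0.0833² = 0.0031 + 0.5730 + 0.0031 + 0.0024 + 0.0069 = 0.5884.
To 2 decimal places, D = 0.59.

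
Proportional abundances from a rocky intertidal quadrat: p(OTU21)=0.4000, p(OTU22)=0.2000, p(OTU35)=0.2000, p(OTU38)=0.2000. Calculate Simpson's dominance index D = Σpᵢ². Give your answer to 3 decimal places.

D = 0.4² + 0.2² + 0.2² + 0.2² = 0.16000 + 0.04000 + 0.04000 + 0.04000 = 0.28000 (working shown to 5 dp, full precision carried).
To 3 decimal places, D = 0.280.

0.280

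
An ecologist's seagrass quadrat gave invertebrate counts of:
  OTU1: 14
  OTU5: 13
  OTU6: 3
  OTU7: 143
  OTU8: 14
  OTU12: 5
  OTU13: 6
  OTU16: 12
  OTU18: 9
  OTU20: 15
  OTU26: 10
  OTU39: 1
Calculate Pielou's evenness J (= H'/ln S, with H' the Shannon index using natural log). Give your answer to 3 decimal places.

0.650

Total N = 14+13+3+143+14+5+6+12+9+15+10+1 = 245, so the proportions are 0.05714, 0.05306, 0.01224, 0.58367, 0.05714, 0.02041, 0.02449, 0.04898, 0.03673, 0.06122, 0.04082, 0.00408 (working shown to 5 dp, full precision carried).
H' = −Σ pᵢ ln pᵢ = −((-0.16355) + (-0.15580) + (-0.05391) + (-0.31426) + (-0.16355) + (-0.07942) + (-0.09084) + (-0.14774) + (-0.12137) + (-0.17101) + (-0.13056) + (-0.02245)) = 1.61449.
With S = 12 species, ln S = 2.48491, so J = 1.61449/2.48491 = 0.64972, i.e. 0.650 to 3 decimal places.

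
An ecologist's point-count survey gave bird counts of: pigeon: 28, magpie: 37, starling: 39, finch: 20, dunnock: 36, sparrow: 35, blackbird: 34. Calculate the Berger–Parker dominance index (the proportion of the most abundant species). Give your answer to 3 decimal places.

0.170

Total N = 28+37+39+20+36+35+34 = 229, so the proportions are 0.12227, 0.16157, 0.17031, 0.08734, 0.15721, 0.15284, 0.14847 (working shown to 5 dp, full precision carried).
The largest proportion is 0.17031, i.e. d = 0.170 to 3 decimal places.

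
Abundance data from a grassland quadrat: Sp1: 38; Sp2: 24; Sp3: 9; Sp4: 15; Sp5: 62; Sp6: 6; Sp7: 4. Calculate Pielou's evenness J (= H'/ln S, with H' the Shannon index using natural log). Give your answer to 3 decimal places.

Total N = 38+24+9+15+62+6+4 = 158, so the proportions are 0.24051, 0.1519, 0.05696, 0.09494, 0.39241, 0.03797, 0.02532 (working shown to 5 dp, full precision carried).
H' = −Σ pᵢ ln pᵢ = −((-0.34272) + (-0.28626) + (-0.16322) + (-0.22353) + (-0.36708) + (-0.12421) + (-0.09307)) = 1.60009.
With S = 7 species, ln S = 1.94591, so J = 1.60009/1.94591 = 0.82228, i.e. 0.822 to 3 decimal places.

0.822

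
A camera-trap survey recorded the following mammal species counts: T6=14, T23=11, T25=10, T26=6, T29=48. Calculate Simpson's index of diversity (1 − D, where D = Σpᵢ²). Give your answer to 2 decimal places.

0.65

Total N = 14+11+10+6+48 = 89, so the proportions are 0.1573, 0.1236, 0.1124, 0.0674, 0.5393 (working shown to 4 dp, full precision carried).
D = 0.1573² + 0.1236² + 0.1124² + 0.0674² + 0.5393² = 0.0247 + 0.0153 + 0.0126 + 0.0045 + 0.2909 = 0.3481.
So 1 − D = 0.6519, i.e. 0.65 to 2 decimal places.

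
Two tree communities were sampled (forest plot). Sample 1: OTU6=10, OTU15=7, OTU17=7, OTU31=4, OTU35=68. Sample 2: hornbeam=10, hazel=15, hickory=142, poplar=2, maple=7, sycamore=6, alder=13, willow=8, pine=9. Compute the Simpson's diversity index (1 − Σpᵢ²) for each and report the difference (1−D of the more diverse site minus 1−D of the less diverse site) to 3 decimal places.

Sample 1: N=96, proportions 0.10417, 0.07292, 0.07292, 0.04167, 0.70833, giving 1−D = 0.47504 (working shown to 5 dp, full precision carried).
Sample 2: N=212, proportions 0.04717, 0.07075, 0.66981, 0.00943, 0.03302, 0.0283, 0.06132, 0.03774, 0.04245, giving 1−D = 0.53515.
Difference = |0.47504 − 0.53515| = 0.06011, i.e. 0.060 to 3 decimal places.

0.060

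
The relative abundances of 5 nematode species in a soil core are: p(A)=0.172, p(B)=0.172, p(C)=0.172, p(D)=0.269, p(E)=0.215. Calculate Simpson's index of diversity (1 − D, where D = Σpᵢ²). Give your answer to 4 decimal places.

0.7927

D = 0.172² + 0.172² + 0.172² + 0.269² + 0.215² = 0.029584 + 0.029584 + 0.029584 + 0.072361 + 0.046225 = 0.207338 (working shown to 6 dp, full precision carried).
So 1 − D = 0.792662, i.e. 0.7927 to 4 decimal places.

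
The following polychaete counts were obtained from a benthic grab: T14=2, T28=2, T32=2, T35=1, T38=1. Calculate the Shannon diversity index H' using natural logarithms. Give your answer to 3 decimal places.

1.560

Total N = 2+2+2+1+1 = 8, so the proportions are 0.25, 0.25, 0.25, 0.125, 0.125 (working shown to 5 dp, full precision carried).
Each pᵢ ln pᵢ term: 0.25×(-1.38629)=-0.34657, 0.25×(-1.38629)=-0.34657, 0.25×(-1.38629)=-0.34657, 0.125×(-2.07944)=-0.25993, 0.125×(-2.07944)=-0.25993.
Sum = -1.55958, so H' = 1.560.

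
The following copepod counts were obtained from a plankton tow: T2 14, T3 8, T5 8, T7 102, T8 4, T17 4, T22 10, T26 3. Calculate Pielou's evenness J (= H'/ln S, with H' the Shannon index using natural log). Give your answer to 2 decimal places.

0.60

Total N = 14+8+8+102+4+4+10+3 = 153, so the proportions are 0.0915, 0.0523, 0.0523, 0.6667, 0.0261, 0.0261, 0.0654, 0.0196 (working shown to 4 dp, full precision carried).
H' = −Σ pᵢ ln pᵢ = −((-0.2188) + (-0.1543) + (-0.1543) + (-0.2703) + (-0.0953) + (-0.0953) + (-0.1783) + (-0.0771)) = 1.2437.
With S = 8 species, ln S = 2.0794, so J = 1.2437/2.0794 = 0.5981, i.e. 0.60 to 2 decimal places.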